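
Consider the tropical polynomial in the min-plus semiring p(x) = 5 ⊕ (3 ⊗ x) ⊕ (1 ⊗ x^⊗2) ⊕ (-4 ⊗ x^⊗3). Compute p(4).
p(4) = 5

A tropical monomial a ⊗ x^⊗i evaluates to a + i · x. Evaluating each term at x = 4:
  Term 0 contributes 5 + 0 · 4 = 5
  Term 1 contributes 3 + 1 · 4 = 7
  Term 2 contributes 1 + 2 · 4 = 9
  Term 3 contributes -4 + 3 · 4 = 8
p(4) = ⊕ of these = min[5, 7, 9, 8] = 5.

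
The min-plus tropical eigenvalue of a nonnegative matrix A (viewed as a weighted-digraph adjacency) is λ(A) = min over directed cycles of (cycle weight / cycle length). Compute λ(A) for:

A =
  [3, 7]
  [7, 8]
λ(A) = 3

Enumerate directed cycles and compute their means (weight / length). Sample:
  cycle 0 → 0: weight = 3, length = 1, mean = 3/1 ≈ 3.000
  cycle 1 → 1: weight = 8, length = 1, mean = 8/1 ≈ 8.000
  cycle 0 → 1 → 0: weight = 14, length = 2, mean = 14/2 ≈ 7.000
  cycle 1 → 0 → 1: weight = 14, length = 2, mean = 14/2 ≈ 7.000
Minimum mean = 3.000, attained e.g. along the cycle 0 → 0 with weight 3 and length 1. So λ(A) = 3/1 = 3.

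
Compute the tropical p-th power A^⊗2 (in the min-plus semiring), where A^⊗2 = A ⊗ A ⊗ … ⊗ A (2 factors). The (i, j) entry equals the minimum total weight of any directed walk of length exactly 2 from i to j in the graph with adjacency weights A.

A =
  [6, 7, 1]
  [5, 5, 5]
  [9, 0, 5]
A^⊗2 =
  [10, 1, 6]
  [10, 5, 6]
  [5, 5, 5]

Each entry (A^⊗2)_ij equals the minimum over all length-2 walks i = v_0 → v_1 → … → v_2 = j of Σ_t A[v_t][v_{t+1}]. For example, for (i, j) = (0, 2) we minimise over 3 possible intermediate vertex sequences; the minimum is 6, attained along the walk 0 → 2 → 2.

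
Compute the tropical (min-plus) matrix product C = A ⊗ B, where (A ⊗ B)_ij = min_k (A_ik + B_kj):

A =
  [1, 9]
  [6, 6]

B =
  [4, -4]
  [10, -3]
A ⊗ B =
  [5, -3]
  [10, 2]

Apply the min-plus product entry-by-entry:
  C[0][0] = min over k of (A[0][0] + B[0][0] = 1 + 4 = 5, A[0][1] + B[1][0] = 9 + 10 = 19) = 5 (attained at k = 0)
  C[0][1] = min over k of (A[0][0] + B[0][1] = 1 + -4 = -3, A[0][1] + B[1][1] = 9 + -3 = 6) = -3 (attained at k = 0)
  C[1][0] = min over k of (A[1][0] + B[0][0] = 6 + 4 = 10, A[1][1] + B[1][0] = 6 + 10 = 16) = 10 (attained at k = 0)
  C[1][1] = min over k of (A[1][0] + B[0][1] = 6 + -4 = 2, A[1][1] + B[1][1] = 6 + -3 = 3) = 2 (attained at k = 0)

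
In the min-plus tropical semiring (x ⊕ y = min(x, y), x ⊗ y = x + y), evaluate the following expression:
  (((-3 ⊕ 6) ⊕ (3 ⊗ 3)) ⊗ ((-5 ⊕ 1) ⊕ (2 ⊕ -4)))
(((-3 ⊕ 6) ⊕ (3 ⊗ 3)) ⊗ ((-5 ⊕ 1) ⊕ (2 ⊕ -4))) = -8

Expand innermost to outermost. Recall ⊕ takes the minimum of its arguments and ⊗ takes their sum. Working out the expression (((-3 ⊕ 6) ⊕ (3 ⊗ 3)) ⊗ ((-5 ⊕ 1) ⊕ (2 ⊕ -4))) gives -8.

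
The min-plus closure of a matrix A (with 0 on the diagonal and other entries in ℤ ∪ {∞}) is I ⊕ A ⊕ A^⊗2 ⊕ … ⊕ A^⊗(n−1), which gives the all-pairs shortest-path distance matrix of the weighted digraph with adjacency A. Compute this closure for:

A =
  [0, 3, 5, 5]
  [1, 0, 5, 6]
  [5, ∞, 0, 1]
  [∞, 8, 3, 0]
Closure =
  [0, 3, 5, 5]
  [1, 0, 5, 6]
  [5, 8, 0, 1]
  [8, 8, 3, 0]

This is the Floyd-Warshall all-pairs shortest-path computation. For each intermediate vertex k = 0, 1, …, 3, update dist[i][j] ← min(dist[i][j], dist[i][k] + dist[k][j]). The final matrix gives, for each (i, j), the minimum total weight of any directed path from i to j (possibly empty when i = j).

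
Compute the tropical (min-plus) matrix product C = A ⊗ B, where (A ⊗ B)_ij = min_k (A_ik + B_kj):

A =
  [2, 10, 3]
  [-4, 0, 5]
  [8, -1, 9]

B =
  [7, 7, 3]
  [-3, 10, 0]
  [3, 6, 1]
A ⊗ B =
  [6, 9, 4]
  [-3, 3, -1]
  [-4, 9, -1]

Apply the min-plus product entry-by-entry:
  C[0][0] = min over k of (A[0][0] + B[0][0] = 2 + 7 = 9, A[0][1] + B[1][0] = 10 + -3 = 7, A[0][2] + B[2][0] = 3 + 3 = 6) = 6 (attained at k = 2)
  C[0][1] = min over k of (A[0][0] + B[0][1] = 2 + 7 = 9, A[0][1] + B[1][1] = 10 + 10 = 20, A[0][2] + B[2][1] = 3 + 6 = 9) = 9 (attained at k = 0)
  C[0][2] = min over k of (A[0][0] + B[0][2] = 2 + 3 = 5, A[0][1] + B[1][2] = 10 + 0 = 10, A[0][2] + B[2][2] = 3 + 1 = 4) = 4 (attained at k = 2)
  C[1][0] = min over k of (A[1][0] + B[0][0] = -4 + 7 = 3, A[1][1] + B[1][0] = 0 + -3 = -3, A[1][2] + B[2][0] = 5 + 3 = 8) = -3 (attained at k = 1)
  C[1][1] = min over k of (A[1][0] + B[0][1] = -4 + 7 = 3, A[1][1] + B[1][1] = 0 + 10 = 10, A[1][2] + B[2][1] = 5 + 6 = 11) = 3 (attained at k = 0)
  C[1][2] = min over k of (A[1][0] + B[0][2] = -4 + 3 = -1, A[1][1] + B[1][2] = 0 + 0 = 0, A[1][2] + B[2][2] = 5 + 1 = 6) = -1 (attained at k = 0)
  C[2][0] = min over k of (A[2][0] + B[0][0] = 8 + 7 = 15, A[2][1] + B[1][0] = -1 + -3 = -4, A[2][2] + B[2][0] = 9 + 3 = 12) = -4 (attained at k = 1)
  C[2][1] = min over k of (A[2][0] + B[0][1] = 8 + 7 = 15, A[2][1] + B[1][1] = -1 + 10 = 9, A[2][2] + B[2][1] = 9 + 6 = 15) = 9 (attained at k = 1)
  C[2][2] = min over k of (A[2][0] + B[0][2] = 8 + 3 = 11, A[2][1] + B[1][2] = -1 + 0 = -1, A[2][2] + B[2][2] = 9 + 1 = 10) = -1 (attained at k = 1)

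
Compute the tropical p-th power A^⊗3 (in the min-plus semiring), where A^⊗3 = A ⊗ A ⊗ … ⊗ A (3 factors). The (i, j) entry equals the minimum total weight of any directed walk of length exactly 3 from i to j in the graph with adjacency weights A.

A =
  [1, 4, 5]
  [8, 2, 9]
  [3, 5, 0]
A^⊗3 =
  [3, 6, 5]
  [10, 6, 9]
  [3, 5, 0]

Each entry (A^⊗3)_ij equals the minimum over all length-3 walks i = v_0 → v_1 → … → v_3 = j of Σ_t A[v_t][v_{t+1}]. For example, for (i, j) = (0, 2) we minimise over 9 possible intermediate vertex sequences; the minimum is 5, attained along the walk 0 → 2 → 2 → 2.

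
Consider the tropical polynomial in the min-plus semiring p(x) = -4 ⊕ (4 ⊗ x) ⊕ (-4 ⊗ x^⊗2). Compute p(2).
p(2) = -4

A tropical monomial a ⊗ x^⊗i evaluates to a + i · x. Evaluating each term at x = 2:
  Term 0 contributes -4 + 0 · 2 = -4
  Term 1 contributes 4 + 1 · 2 = 6
  Term 2 contributes -4 + 2 · 2 = 0
p(2) = ⊕ of these = min[-4, 6, 0] = -4.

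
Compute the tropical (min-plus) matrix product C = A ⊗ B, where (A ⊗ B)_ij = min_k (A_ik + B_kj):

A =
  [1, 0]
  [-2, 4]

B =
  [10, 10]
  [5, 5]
A ⊗ B =
  [5, 5]
  [8, 8]

Apply the min-plus product entry-by-entry:
  C[0][0] = min over k of (A[0][0] + B[0][0] = 1 + 10 = 11, A[0][1] + B[1][0] = 0 + 5 = 5) = 5 (attained at k = 1)
  C[0][1] = min over k of (A[0][0] + B[0][1] = 1 + 10 = 11, A[0][1] + B[1][1] = 0 + 5 = 5) = 5 (attained at k = 1)
  C[1][0] = min over k of (A[1][0] + B[0][0] = -2 + 10 = 8, A[1][1] + B[1][0] = 4 + 5 = 9) = 8 (attained at k = 0)
  C[1][1] = min over k of (A[1][0] + B[0][1] = -2 + 10 = 8, A[1][1] + B[1][1] = 4 + 5 = 9) = 8 (attained at k = 0)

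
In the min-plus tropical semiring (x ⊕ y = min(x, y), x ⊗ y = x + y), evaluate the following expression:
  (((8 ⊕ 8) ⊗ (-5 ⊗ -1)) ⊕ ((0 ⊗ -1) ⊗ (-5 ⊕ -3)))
(((8 ⊕ 8) ⊗ (-5 ⊗ -1)) ⊕ ((0 ⊗ -1) ⊗ (-5 ⊕ -3))) = -6

Expand innermost to outermost. Recall ⊕ takes the minimum of its arguments and ⊗ takes their sum. Working out the expression (((8 ⊕ 8) ⊗ (-5 ⊗ -1)) ⊕ ((0 ⊗ -1) ⊗ (-5 ⊕ -3))) gives -6.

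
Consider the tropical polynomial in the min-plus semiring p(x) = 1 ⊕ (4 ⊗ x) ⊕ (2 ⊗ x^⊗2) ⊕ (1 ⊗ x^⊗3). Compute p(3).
p(3) = 1

A tropical monomial a ⊗ x^⊗i evaluates to a + i · x. Evaluating each term at x = 3:
  Term 0 contributes 1 + 0 · 3 = 1
  Term 1 contributes 4 + 1 · 3 = 7
  Term 2 contributes 2 + 2 · 3 = 8
  Term 3 contributes 1 + 3 · 3 = 10
p(3) = ⊕ of these = min[1, 7, 8, 10] = 1.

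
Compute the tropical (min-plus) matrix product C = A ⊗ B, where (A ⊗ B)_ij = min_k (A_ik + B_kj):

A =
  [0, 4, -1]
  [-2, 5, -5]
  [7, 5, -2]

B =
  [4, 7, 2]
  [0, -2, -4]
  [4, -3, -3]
A ⊗ B =
  [3, -4, -4]
  [-1, -8, -8]
  [2, -5, -5]

Apply the min-plus product entry-by-entry:
  C[0][0] = min over k of (A[0][0] + B[0][0] = 0 + 4 = 4, A[0][1] + B[1][0] = 4 + 0 = 4, A[0][2] + B[2][0] = -1 + 4 = 3) = 3 (attained at k = 2)
  C[0][1] = min over k of (A[0][0] + B[0][1] = 0 + 7 = 7, A[0][1] + B[1][1] = 4 + -2 = 2, A[0][2] + B[2][1] = -1 + -3 = -4) = -4 (attained at k = 2)
  C[0][2] = min over k of (A[0][0] + B[0][2] = 0 + 2 = 2, A[0][1] + B[1][2] = 4 + -4 = 0, A[0][2] + B[2][2] = -1 + -3 = -4) = -4 (attained at k = 2)
  C[1][0] = min over k of (A[1][0] + B[0][0] = -2 + 4 = 2, A[1][1] + B[1][0] = 5 + 0 = 5, A[1][2] + B[2][0] = -5 + 4 = -1) = -1 (attained at k = 2)
  C[1][1] = min over k of (A[1][0] + B[0][1] = -2 + 7 = 5, A[1][1] + B[1][1] = 5 + -2 = 3, A[1][2] + B[2][1] = -5 + -3 = -8) = -8 (attained at k = 2)
  C[1][2] = min over k of (A[1][0] + B[0][2] = -2 + 2 = 0, A[1][1] + B[1][2] = 5 + -4 = 1, A[1][2] + B[2][2] = -5 + -3 = -8) = -8 (attained at k = 2)
  C[2][0] = min over k of (A[2][0] + B[0][0] = 7 + 4 = 11, A[2][1] + B[1][0] = 5 + 0 = 5, A[2][2] + B[2][0] = -2 + 4 = 2) = 2 (attained at k = 2)
  C[2][1] = min over k of (A[2][0] + B[0][1] = 7 + 7 = 14, A[2][1] + B[1][1] = 5 + -2 = 3, A[2][2] + B[2][1] = -2 + -3 = -5) = -5 (attained at k = 2)
  C[2][2] = min over k of (A[2][0] + B[0][2] = 7 + 2 = 9, A[2][1] + B[1][2] = 5 + -4 = 1, A[2][2] + B[2][2] = -2 + -3 = -5) = -5 (attained at k = 2)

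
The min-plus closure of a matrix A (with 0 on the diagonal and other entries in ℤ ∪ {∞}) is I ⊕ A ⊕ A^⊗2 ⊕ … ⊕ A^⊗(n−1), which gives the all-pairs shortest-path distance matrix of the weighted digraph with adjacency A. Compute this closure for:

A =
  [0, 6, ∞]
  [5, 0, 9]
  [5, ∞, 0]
Closure =
  [0, 6, 15]
  [5, 0, 9]
  [5, 11, 0]

This is the Floyd-Warshall all-pairs shortest-path computation. For each intermediate vertex k = 0, 1, …, 2, update dist[i][j] ← min(dist[i][j], dist[i][k] + dist[k][j]). The final matrix gives, for each (i, j), the minimum total weight of any directed path from i to j (possibly empty when i = j).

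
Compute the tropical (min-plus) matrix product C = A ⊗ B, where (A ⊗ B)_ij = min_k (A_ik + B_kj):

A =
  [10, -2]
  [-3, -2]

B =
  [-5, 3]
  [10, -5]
A ⊗ B =
  [5, -7]
  [-8, -7]

Apply the min-plus product entry-by-entry:
  C[0][0] = min over k of (A[0][0] + B[0][0] = 10 + -5 = 5, A[0][1] + B[1][0] = -2 + 10 = 8) = 5 (attained at k = 0)
  C[0][1] = min over k of (A[0][0] + B[0][1] = 10 + 3 = 13, A[0][1] + B[1][1] = -2 + -5 = -7) = -7 (attained at k = 1)
  C[1][0] = min over k of (A[1][0] + B[0][0] = -3 + -5 = -8, A[1][1] + B[1][0] = -2 + 10 = 8) = -8 (attained at k = 0)
  C[1][1] = min over k of (A[1][0] + B[0][1] = -3 + 3 = 0, A[1][1] + B[1][1] = -2 + -5 = -7) = -7 (attained at k = 1)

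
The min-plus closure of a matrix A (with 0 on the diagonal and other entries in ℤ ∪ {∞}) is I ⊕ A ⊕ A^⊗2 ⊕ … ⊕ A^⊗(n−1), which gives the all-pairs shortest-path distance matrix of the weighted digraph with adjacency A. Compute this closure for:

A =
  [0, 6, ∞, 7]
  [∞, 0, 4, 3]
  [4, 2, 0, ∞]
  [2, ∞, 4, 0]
Closure =
  [0, 6, 10, 7]
  [5, 0, 4, 3]
  [4, 2, 0, 5]
  [2, 6, 4, 0]

This is the Floyd-Warshall all-pairs shortest-path computation. For each intermediate vertex k = 0, 1, …, 3, update dist[i][j] ← min(dist[i][j], dist[i][k] + dist[k][j]). The final matrix gives, for each (i, j), the minimum total weight of any directed path from i to j (possibly empty when i = j).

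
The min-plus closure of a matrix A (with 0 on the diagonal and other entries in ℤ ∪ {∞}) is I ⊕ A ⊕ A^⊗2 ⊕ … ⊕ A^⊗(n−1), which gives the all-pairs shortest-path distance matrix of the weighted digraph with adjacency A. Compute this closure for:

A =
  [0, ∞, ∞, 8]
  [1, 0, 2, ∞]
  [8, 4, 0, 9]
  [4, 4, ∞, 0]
Closure =
  [0, 12, 14, 8]
  [1, 0, 2, 9]
  [5, 4, 0, 9]
  [4, 4, 6, 0]

This is the Floyd-Warshall all-pairs shortest-path computation. For each intermediate vertex k = 0, 1, …, 3, update dist[i][j] ← min(dist[i][j], dist[i][k] + dist[k][j]). The final matrix gives, for each (i, j), the minimum total weight of any directed path from i to j (possibly empty when i = j).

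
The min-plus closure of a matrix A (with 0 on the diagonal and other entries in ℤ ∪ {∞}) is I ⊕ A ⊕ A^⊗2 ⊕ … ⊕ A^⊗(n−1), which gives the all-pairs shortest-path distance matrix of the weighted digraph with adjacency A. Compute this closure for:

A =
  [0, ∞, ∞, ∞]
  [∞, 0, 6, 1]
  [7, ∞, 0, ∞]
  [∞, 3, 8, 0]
Closure =
  [0, ∞, ∞, ∞]
  [13, 0, 6, 1]
  [7, ∞, 0, ∞]
  [15, 3, 8, 0]

This is the Floyd-Warshall all-pairs shortest-path computation. For each intermediate vertex k = 0, 1, …, 3, update dist[i][j] ← min(dist[i][j], dist[i][k] + dist[k][j]). The final matrix gives, for each (i, j), the minimum total weight of any directed path from i to j (possibly empty when i = j).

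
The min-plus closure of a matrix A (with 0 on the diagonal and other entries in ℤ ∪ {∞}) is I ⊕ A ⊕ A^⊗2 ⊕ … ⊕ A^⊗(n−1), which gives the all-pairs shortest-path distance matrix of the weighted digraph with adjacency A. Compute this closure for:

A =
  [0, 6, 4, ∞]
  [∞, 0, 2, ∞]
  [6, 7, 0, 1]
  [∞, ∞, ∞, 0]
Closure =
  [0, 6, 4, 5]
  [8, 0, 2, 3]
  [6, 7, 0, 1]
  [∞, ∞, ∞, 0]

This is the Floyd-Warshall all-pairs shortest-path computation. For each intermediate vertex k = 0, 1, …, 3, update dist[i][j] ← min(dist[i][j], dist[i][k] + dist[k][j]). The final matrix gives, for each (i, j), the minimum total weight of any directed path from i to j (possibly empty when i = j).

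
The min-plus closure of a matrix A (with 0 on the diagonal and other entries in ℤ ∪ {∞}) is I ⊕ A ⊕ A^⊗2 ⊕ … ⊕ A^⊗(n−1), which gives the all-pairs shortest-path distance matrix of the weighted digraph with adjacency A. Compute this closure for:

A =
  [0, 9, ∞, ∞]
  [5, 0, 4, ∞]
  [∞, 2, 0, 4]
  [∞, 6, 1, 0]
Closure =
  [0, 9, 13, 17]
  [5, 0, 4, 8]
  [7, 2, 0, 4]
  [8, 3, 1, 0]

This is the Floyd-Warshall all-pairs shortest-path computation. For each intermediate vertex k = 0, 1, …, 3, update dist[i][j] ← min(dist[i][j], dist[i][k] + dist[k][j]). The final matrix gives, for each (i, j), the minimum total weight of any directed path from i to j (possibly empty when i = j).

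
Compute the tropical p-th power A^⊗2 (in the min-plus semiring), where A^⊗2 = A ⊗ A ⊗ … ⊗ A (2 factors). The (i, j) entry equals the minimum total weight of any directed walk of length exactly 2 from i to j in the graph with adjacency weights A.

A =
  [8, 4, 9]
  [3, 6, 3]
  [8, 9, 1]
A^⊗2 =
  [7, 10, 7]
  [9, 7, 4]
  [9, 10, 2]

Each entry (A^⊗2)_ij equals the minimum over all length-2 walks i = v_0 → v_1 → … → v_2 = j of Σ_t A[v_t][v_{t+1}]. For example, for (i, j) = (0, 2) we minimise over 3 possible intermediate vertex sequences; the minimum is 7, attained along the walk 0 → 1 → 2.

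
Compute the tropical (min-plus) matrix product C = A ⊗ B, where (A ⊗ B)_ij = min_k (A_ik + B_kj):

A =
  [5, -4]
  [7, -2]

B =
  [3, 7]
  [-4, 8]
A ⊗ B =
  [-8, 4]
  [-6, 6]

Apply the min-plus product entry-by-entry:
  C[0][0] = min over k of (A[0][0] + B[0][0] = 5 + 3 = 8, A[0][1] + B[1][0] = -4 + -4 = -8) = -8 (attained at k = 1)
  C[0][1] = min over k of (A[0][0] + B[0][1] = 5 + 7 = 12, A[0][1] + B[1][1] = -4 + 8 = 4) = 4 (attained at k = 1)
  C[1][0] = min over k of (A[1][0] + B[0][0] = 7 + 3 = 10, A[1][1] + B[1][0] = -2 + -4 = -6) = -6 (attained at k = 1)
  C[1][1] = min over k of (A[1][0] + B[0][1] = 7 + 7 = 14, A[1][1] + B[1][1] = -2 + 8 = 6) = 6 (attained at k = 1)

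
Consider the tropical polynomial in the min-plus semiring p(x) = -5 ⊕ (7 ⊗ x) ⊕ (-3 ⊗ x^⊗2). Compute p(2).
p(2) = -5

A tropical monomial a ⊗ x^⊗i evaluates to a + i · x. Evaluating each term at x = 2:
  Term 0 contributes -5 + 0 · 2 = -5
  Term 1 contributes 7 + 1 · 2 = 9
  Term 2 contributes -3 + 2 · 2 = 1
p(2) = ⊕ of these = min[-5, 9, 1] = -5.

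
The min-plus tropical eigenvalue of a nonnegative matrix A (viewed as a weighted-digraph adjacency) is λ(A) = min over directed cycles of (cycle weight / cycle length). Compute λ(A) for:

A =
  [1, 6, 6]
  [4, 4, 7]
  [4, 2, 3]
λ(A) = 1

Enumerate directed cycles and compute their means (weight / length). Sample:
  cycle 0 → 0: weight = 1, length = 1, mean = 1/1 ≈ 1.000
  cycle 1 → 1: weight = 4, length = 1, mean = 4/1 ≈ 4.000
  cycle 2 → 2: weight = 3, length = 1, mean = 3/1 ≈ 3.000
  cycle 0 → 1 → 0: weight = 10, length = 2, mean = 10/2 ≈ 5.000
  cycle 0 → 2 → 0: weight = 10, length = 2, mean = 10/2 ≈ 5.000
  cycle 1 → 0 → 1: weight = 10, length = 2, mean = 10/2 ≈ 5.000
Minimum mean = 1.000, attained e.g. along the cycle 0 → 0 with weight 1 and length 1. So λ(A) = 1/1 = 1.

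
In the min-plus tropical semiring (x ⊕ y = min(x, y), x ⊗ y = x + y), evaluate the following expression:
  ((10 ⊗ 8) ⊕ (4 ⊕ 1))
((10 ⊗ 8) ⊕ (4 ⊕ 1)) = 1

Expand innermost to outermost. Recall ⊕ takes the minimum of its arguments and ⊗ takes their sum. Working out the expression ((10 ⊗ 8) ⊕ (4 ⊕ 1)) gives 1.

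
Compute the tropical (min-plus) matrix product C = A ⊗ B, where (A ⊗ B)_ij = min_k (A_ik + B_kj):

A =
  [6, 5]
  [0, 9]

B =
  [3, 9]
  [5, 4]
A ⊗ B =
  [9, 9]
  [3, 9]

Apply the min-plus product entry-by-entry:
  C[0][0] = min over k of (A[0][0] + B[0][0] = 6 + 3 = 9, A[0][1] + B[1][0] = 5 + 5 = 10) = 9 (attained at k = 0)
  C[0][1] = min over k of (A[0][0] + B[0][1] = 6 + 9 = 15, A[0][1] + B[1][1] = 5 + 4 = 9) = 9 (attained at k = 1)
  C[1][0] = min over k of (A[1][0] + B[0][0] = 0 + 3 = 3, A[1][1] + B[1][0] = 9 + 5 = 14) = 3 (attained at k = 0)
  C[1][1] = min over k of (A[1][0] + B[0][1] = 0 + 9 = 9, A[1][1] + B[1][1] = 9 + 4 = 13) = 9 (attained at k = 0)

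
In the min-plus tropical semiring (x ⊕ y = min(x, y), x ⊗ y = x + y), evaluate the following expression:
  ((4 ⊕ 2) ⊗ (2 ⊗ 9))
((4 ⊕ 2) ⊗ (2 ⊗ 9)) = 13

Expand innermost to outermost. Recall ⊕ takes the minimum of its arguments and ⊗ takes their sum. Working out the expression ((4 ⊕ 2) ⊗ (2 ⊗ 9)) gives 13.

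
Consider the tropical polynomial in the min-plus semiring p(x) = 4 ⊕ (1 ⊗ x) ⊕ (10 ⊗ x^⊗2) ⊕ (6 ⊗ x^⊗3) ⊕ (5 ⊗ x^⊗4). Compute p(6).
p(6) = 4

A tropical monomial a ⊗ x^⊗i evaluates to a + i · x. Evaluating each term at x = 6:
  Term 0 contributes 4 + 0 · 6 = 4
  Term 1 contributes 1 + 1 · 6 = 7
  Term 2 contributes 10 + 2 · 6 = 22
  Term 3 contributes 6 + 3 · 6 = 24
  Term 4 contributes 5 + 4 · 6 = 29
p(6) = ⊕ of these = min[4, 7, 22, 24, 29] = 4.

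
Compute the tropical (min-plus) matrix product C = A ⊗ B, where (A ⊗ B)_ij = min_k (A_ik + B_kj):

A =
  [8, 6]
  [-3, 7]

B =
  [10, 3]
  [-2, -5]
A ⊗ B =
  [4, 1]
  [5, 0]

Apply the min-plus product entry-by-entry:
  C[0][0] = min over k of (A[0][0] + B[0][0] = 8 + 10 = 18, A[0][1] + B[1][0] = 6 + -2 = 4) = 4 (attained at k = 1)
  C[0][1] = min over k of (A[0][0] + B[0][1] = 8 + 3 = 11, A[0][1] + B[1][1] = 6 + -5 = 1) = 1 (attained at k = 1)
  C[1][0] = min over k of (A[1][0] + B[0][0] = -3 + 10 = 7, A[1][1] + B[1][0] = 7 + -2 = 5) = 5 (attained at k = 1)
  C[1][1] = min over k of (A[1][0] + B[0][1] = -3 + 3 = 0, A[1][1] + B[1][1] = 7 + -5 = 2) = 0 (attained at k = 0)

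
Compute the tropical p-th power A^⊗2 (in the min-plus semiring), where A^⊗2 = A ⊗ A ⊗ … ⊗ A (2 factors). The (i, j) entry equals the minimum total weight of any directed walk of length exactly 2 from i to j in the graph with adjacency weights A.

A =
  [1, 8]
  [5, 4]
A^⊗2 =
  [2, 9]
  [6, 8]

Each entry (A^⊗2)_ij equals the minimum over all length-2 walks i = v_0 → v_1 → … → v_2 = j of Σ_t A[v_t][v_{t+1}]. For example, for (i, j) = (0, 1) we minimise over 2 possible intermediate vertex sequences; the minimum is 9, attained along the walk 0 → 0 → 1.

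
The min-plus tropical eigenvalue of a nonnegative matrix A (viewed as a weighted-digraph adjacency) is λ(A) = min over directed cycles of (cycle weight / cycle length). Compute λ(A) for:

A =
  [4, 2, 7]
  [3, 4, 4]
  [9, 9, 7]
λ(A) = 5/2

Enumerate directed cycles and compute their means (weight / length). Sample:
  cycle 0 → 0: weight = 4, length = 1, mean = 4/1 ≈ 4.000
  cycle 1 → 1: weight = 4, length = 1, mean = 4/1 ≈ 4.000
  cycle 2 → 2: weight = 7, length = 1, mean = 7/1 ≈ 7.000
  cycle 0 → 1 → 0: weight = 5, length = 2, mean = 5/2 ≈ 2.500
  cycle 0 → 2 → 0: weight = 16, length = 2, mean = 16/2 ≈ 8.000
  cycle 1 → 0 → 1: weight = 5, length = 2, mean = 5/2 ≈ 2.500
Minimum mean = 2.500, attained e.g. along the cycle 0 → 1 → 0 with weight 5 and length 2. So λ(A) = 5/2 = 5/2.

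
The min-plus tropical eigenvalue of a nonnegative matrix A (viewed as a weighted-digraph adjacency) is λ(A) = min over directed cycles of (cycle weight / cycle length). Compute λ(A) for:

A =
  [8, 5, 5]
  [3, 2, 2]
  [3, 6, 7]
λ(A) = 2

Enumerate directed cycles and compute their means (weight / length). Sample:
  cycle 0 → 0: weight = 8, length = 1, mean = 8/1 ≈ 8.000
  cycle 1 → 1: weight = 2, length = 1, mean = 2/1 ≈ 2.000
  cycle 2 → 2: weight = 7, length = 1, mean = 7/1 ≈ 7.000
  cycle 0 → 1 → 0: weight = 8, length = 2, mean = 8/2 ≈ 4.000
  cycle 0 → 2 → 0: weight = 8, length = 2, mean = 8/2 ≈ 4.000
  cycle 1 → 0 → 1: weight = 8, length = 2, mean = 8/2 ≈ 4.000
Minimum mean = 2.000, attained e.g. along the cycle 1 → 1 with weight 2 and length 1. So λ(A) = 2/1 = 2.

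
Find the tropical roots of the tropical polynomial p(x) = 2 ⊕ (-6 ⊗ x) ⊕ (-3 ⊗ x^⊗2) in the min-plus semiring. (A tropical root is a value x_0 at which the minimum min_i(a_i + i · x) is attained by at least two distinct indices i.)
Roots: {-3, 8}

Each tropical root is a break point of the lower envelope of the lines y = a_i + i · x (there are 3 lines, with slopes 0, 1, ..., 2). Only the lines that attain the minimum somewhere contribute to roots; other lines are dominated. Here the surviving (envelope) indices are i = 2, i = 1, i = 0.
Intersections between consecutive envelope lines give the roots: for adjacent envelope indices i < j the intersection is x = (a_i − a_j) / (j − i). Reading off the sorted break points: {-3, 8}.
Verification: at each break x_0, at least two indices attain the minimum of min_i(a_i + i · x_0).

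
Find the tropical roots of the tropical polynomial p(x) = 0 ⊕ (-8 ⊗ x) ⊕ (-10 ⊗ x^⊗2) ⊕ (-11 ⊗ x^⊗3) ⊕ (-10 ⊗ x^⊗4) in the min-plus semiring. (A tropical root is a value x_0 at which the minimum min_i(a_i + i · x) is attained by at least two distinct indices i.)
Roots: {-1, 1, 2, 8}

Each tropical root is a break point of the lower envelope of the lines y = a_i + i · x (there are 5 lines, with slopes 0, 1, ..., 4). Only the lines that attain the minimum somewhere contribute to roots; other lines are dominated. Here the surviving (envelope) indices are i = 4, i = 3, i = 2, i = 1, i = 0.
Intersections between consecutive envelope lines give the roots: for adjacent envelope indices i < j the intersection is x = (a_i − a_j) / (j − i). Reading off the sorted break points: {-1, 1, 2, 8}.
Verification: at each break x_0, at least two indices attain the minimum of min_i(a_i + i · x_0).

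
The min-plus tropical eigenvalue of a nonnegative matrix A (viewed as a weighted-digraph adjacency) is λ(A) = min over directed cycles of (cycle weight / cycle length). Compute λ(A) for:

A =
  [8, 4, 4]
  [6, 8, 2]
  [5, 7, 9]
λ(A) = 11/3

Enumerate directed cycles and compute their means (weight / length). Sample:
  cycle 0 → 0: weight = 8, length = 1, mean = 8/1 ≈ 8.000
  cycle 1 → 1: weight = 8, length = 1, mean = 8/1 ≈ 8.000
  cycle 2 → 2: weight = 9, length = 1, mean = 9/1 ≈ 9.000
  cycle 0 → 1 → 0: weight = 10, length = 2, mean = 10/2 ≈ 5.000
  cycle 0 → 2 → 0: weight = 9, length = 2, mean = 9/2 ≈ 4.500
  cycle 1 → 0 → 1: weight = 10, length = 2, mean = 10/2 ≈ 5.000
Minimum mean = 3.667, attained e.g. along the cycle 0 → 1 → 2 → 0 with weight 11 and length 3. So λ(A) = 11/3 = 11/3.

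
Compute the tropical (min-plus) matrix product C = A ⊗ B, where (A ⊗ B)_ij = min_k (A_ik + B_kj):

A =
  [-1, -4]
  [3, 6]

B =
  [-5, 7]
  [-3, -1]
A ⊗ B =
  [-7, -5]
  [-2, 5]

Apply the min-plus product entry-by-entry:
  C[0][0] = min over k of (A[0][0] + B[0][0] = -1 + -5 = -6, A[0][1] + B[1][0] = -4 + -3 = -7) = -7 (attained at k = 1)
  C[0][1] = min over k of (A[0][0] + B[0][1] = -1 + 7 = 6, A[0][1] + B[1][1] = -4 + -1 = -5) = -5 (attained at k = 1)
  C[1][0] = min over k of (A[1][0] + B[0][0] = 3 + -5 = -2, A[1][1] + B[1][0] = 6 + -3 = 3) = -2 (attained at k = 0)
  C[1][1] = min over k of (A[1][0] + B[0][1] = 3 + 7 = 10, A[1][1] + B[1][1] = 6 + -1 = 5) = 5 (attained at k = 1)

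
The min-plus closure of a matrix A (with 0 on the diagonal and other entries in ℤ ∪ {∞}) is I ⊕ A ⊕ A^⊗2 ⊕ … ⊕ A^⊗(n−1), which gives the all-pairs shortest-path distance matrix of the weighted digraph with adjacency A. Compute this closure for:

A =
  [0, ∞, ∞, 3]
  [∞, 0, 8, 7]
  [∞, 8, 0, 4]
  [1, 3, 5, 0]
Closure =
  [0, 6, 8, 3]
  [8, 0, 8, 7]
  [5, 7, 0, 4]
  [1, 3, 5, 0]

This is the Floyd-Warshall all-pairs shortest-path computation. For each intermediate vertex k = 0, 1, …, 3, update dist[i][j] ← min(dist[i][j], dist[i][k] + dist[k][j]). The final matrix gives, for each (i, j), the minimum total weight of any directed path from i to j (possibly empty when i = j).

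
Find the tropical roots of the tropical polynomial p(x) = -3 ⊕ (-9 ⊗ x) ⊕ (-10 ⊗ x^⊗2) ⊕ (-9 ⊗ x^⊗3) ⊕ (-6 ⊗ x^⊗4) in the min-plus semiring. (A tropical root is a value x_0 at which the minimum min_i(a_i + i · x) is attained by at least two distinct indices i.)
Roots: {-3, -1, 1, 6}

Each tropical root is a break point of the lower envelope of the lines y = a_i + i · x (there are 5 lines, with slopes 0, 1, ..., 4). Only the lines that attain the minimum somewhere contribute to roots; other lines are dominated. Here the surviving (envelope) indices are i = 4, i = 3, i = 2, i = 1, i = 0.
Intersections between consecutive envelope lines give the roots: for adjacent envelope indices i < j the intersection is x = (a_i − a_j) / (j − i). Reading off the sorted break points: {-3, -1, 1, 6}.
Verification: at each break x_0, at least two indices attain the minimum of min_i(a_i + i · x_0).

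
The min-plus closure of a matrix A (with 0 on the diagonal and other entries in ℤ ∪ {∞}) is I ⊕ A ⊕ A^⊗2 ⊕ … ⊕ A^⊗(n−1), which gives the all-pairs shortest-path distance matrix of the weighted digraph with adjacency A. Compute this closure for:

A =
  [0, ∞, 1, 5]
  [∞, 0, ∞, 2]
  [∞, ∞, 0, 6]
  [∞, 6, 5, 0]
Closure =
  [0, 11, 1, 5]
  [∞, 0, 7, 2]
  [∞, 12, 0, 6]
  [∞, 6, 5, 0]

This is the Floyd-Warshall all-pairs shortest-path computation. For each intermediate vertex k = 0, 1, …, 3, update dist[i][j] ← min(dist[i][j], dist[i][k] + dist[k][j]). The final matrix gives, for each (i, j), the minimum total weight of any directed path from i to j (possibly empty when i = j).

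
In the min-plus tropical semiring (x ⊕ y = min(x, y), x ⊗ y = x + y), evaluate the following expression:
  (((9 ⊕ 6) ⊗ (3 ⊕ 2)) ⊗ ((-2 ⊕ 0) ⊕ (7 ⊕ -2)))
(((9 ⊕ 6) ⊗ (3 ⊕ 2)) ⊗ ((-2 ⊕ 0) ⊕ (7 ⊕ -2))) = 6

Expand innermost to outermost. Recall ⊕ takes the minimum of its arguments and ⊗ takes their sum. Working out the expression (((9 ⊕ 6) ⊗ (3 ⊕ 2)) ⊗ ((-2 ⊕ 0) ⊕ (7 ⊕ -2))) gives 6.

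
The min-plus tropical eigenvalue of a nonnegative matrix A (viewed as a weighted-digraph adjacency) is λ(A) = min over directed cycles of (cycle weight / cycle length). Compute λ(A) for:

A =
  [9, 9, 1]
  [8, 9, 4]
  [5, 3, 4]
λ(A) = 3

Enumerate directed cycles and compute their means (weight / length). Sample:
  cycle 0 → 0: weight = 9, length = 1, mean = 9/1 ≈ 9.000
  cycle 1 → 1: weight = 9, length = 1, mean = 9/1 ≈ 9.000
  cycle 2 → 2: weight = 4, length = 1, mean = 4/1 ≈ 4.000
  cycle 0 → 1 → 0: weight = 17, length = 2, mean = 17/2 ≈ 8.500
  cycle 0 → 2 → 0: weight = 6, length = 2, mean = 6/2 ≈ 3.000
  cycle 1 → 0 → 1: weight = 17, length = 2, mean = 17/2 ≈ 8.500
Minimum mean = 3.000, attained e.g. along the cycle 0 → 2 → 0 with weight 6 and length 2. So λ(A) = 6/2 = 3.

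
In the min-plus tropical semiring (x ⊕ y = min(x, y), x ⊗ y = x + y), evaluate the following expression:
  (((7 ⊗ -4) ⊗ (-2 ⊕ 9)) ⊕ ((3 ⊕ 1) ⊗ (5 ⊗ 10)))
(((7 ⊗ -4) ⊗ (-2 ⊕ 9)) ⊕ ((3 ⊕ 1) ⊗ (5 ⊗ 10))) = 1

Expand innermost to outermost. Recall ⊕ takes the minimum of its arguments and ⊗ takes their sum. Working out the expression (((7 ⊗ -4) ⊗ (-2 ⊕ 9)) ⊕ ((3 ⊕ 1) ⊗ (5 ⊗ 10))) gives 1.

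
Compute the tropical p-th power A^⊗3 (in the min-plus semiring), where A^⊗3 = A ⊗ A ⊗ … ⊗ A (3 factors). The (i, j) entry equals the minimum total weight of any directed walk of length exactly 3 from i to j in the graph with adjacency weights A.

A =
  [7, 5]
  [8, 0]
A^⊗3 =
  [13, 5]
  [8, 0]

Each entry (A^⊗3)_ij equals the minimum over all length-3 walks i = v_0 → v_1 → … → v_3 = j of Σ_t A[v_t][v_{t+1}]. For example, for (i, j) = (0, 1) we minimise over 4 possible intermediate vertex sequences; the minimum is 5, attained along the walk 0 → 1 → 1 → 1.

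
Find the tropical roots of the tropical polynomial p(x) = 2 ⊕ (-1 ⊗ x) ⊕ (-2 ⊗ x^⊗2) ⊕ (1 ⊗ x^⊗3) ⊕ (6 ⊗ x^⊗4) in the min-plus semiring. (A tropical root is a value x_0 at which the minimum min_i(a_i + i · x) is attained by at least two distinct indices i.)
Roots: {-5, -3, 1, 3}

Each tropical root is a break point of the lower envelope of the lines y = a_i + i · x (there are 5 lines, with slopes 0, 1, ..., 4). Only the lines that attain the minimum somewhere contribute to roots; other lines are dominated. Here the surviving (envelope) indices are i = 4, i = 3, i = 2, i = 1, i = 0.
Intersections between consecutive envelope lines give the roots: for adjacent envelope indices i < j the intersection is x = (a_i − a_j) / (j − i). Reading off the sorted break points: {-5, -3, 1, 3}.
Verification: at each break x_0, at least two indices attain the minimum of min_i(a_i + i · x_0).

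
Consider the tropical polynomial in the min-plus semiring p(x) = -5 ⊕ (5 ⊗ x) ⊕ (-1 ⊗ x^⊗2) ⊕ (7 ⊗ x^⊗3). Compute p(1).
p(1) = -5

A tropical monomial a ⊗ x^⊗i evaluates to a + i · x. Evaluating each term at x = 1:
  Term 0 contributes -5 + 0 · 1 = -5
  Term 1 contributes 5 + 1 · 1 = 6
  Term 2 contributes -1 + 2 · 1 = 1
  Term 3 contributes 7 + 3 · 1 = 10
p(1) = ⊕ of these = min[-5, 6, 1, 10] = -5.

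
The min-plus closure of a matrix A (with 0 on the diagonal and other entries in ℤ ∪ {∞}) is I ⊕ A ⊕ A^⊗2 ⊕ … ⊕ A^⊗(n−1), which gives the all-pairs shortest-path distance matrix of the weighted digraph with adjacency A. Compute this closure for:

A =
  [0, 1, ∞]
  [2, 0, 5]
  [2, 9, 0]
Closure =
  [0, 1, 6]
  [2, 0, 5]
  [2, 3, 0]

This is the Floyd-Warshall all-pairs shortest-path computation. For each intermediate vertex k = 0, 1, …, 2, update dist[i][j] ← min(dist[i][j], dist[i][k] + dist[k][j]). The final matrix gives, for each (i, j), the minimum total weight of any directed path from i to j (possibly empty when i = j).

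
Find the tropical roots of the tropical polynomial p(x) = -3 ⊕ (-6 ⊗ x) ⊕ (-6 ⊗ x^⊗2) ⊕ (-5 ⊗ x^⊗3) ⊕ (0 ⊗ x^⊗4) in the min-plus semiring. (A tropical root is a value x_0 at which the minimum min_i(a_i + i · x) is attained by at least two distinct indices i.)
Roots: {-5, -1, 0, 3}

Each tropical root is a break point of the lower envelope of the lines y = a_i + i · x (there are 5 lines, with slopes 0, 1, ..., 4). Only the lines that attain the minimum somewhere contribute to roots; other lines are dominated. Here the surviving (envelope) indices are i = 4, i = 3, i = 2, i = 1, i = 0.
Intersections between consecutive envelope lines give the roots: for adjacent envelope indices i < j the intersection is x = (a_i − a_j) / (j − i). Reading off the sorted break points: {-5, -1, 0, 3}.
Verification: at each break x_0, at least two indices attain the minimum of min_i(a_i + i · x_0).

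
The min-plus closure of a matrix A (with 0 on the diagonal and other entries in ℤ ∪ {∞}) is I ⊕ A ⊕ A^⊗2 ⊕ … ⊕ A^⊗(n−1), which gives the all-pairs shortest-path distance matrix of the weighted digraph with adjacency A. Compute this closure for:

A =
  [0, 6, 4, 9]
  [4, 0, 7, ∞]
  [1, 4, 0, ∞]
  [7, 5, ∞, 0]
Closure =
  [0, 6, 4, 9]
  [4, 0, 7, 13]
  [1, 4, 0, 10]
  [7, 5, 11, 0]

This is the Floyd-Warshall all-pairs shortest-path computation. For each intermediate vertex k = 0, 1, …, 3, update dist[i][j] ← min(dist[i][j], dist[i][k] + dist[k][j]). The final matrix gives, for each (i, j), the minimum total weight of any directed path from i to j (possibly empty when i = j).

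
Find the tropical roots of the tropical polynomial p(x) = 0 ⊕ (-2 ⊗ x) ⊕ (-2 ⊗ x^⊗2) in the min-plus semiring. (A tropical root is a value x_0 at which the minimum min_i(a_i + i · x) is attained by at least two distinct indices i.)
Roots: {0, 2}

Each tropical root is a break point of the lower envelope of the lines y = a_i + i · x (there are 3 lines, with slopes 0, 1, ..., 2). Only the lines that attain the minimum somewhere contribute to roots; other lines are dominated. Here the surviving (envelope) indices are i = 2, i = 1, i = 0.
Intersections between consecutive envelope lines give the roots: for adjacent envelope indices i < j the intersection is x = (a_i − a_j) / (j − i). Reading off the sorted break points: {0, 2}.
Verification: at each break x_0, at least two indices attain the minimum of min_i(a_i + i · x_0).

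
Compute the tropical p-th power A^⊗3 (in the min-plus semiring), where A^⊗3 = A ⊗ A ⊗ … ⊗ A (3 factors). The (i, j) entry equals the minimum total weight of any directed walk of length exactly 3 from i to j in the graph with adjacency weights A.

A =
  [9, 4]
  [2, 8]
A^⊗3 =
  [14, 10]
  [8, 14]

Each entry (A^⊗3)_ij equals the minimum over all length-3 walks i = v_0 → v_1 → … → v_3 = j of Σ_t A[v_t][v_{t+1}]. For example, for (i, j) = (0, 1) we minimise over 4 possible intermediate vertex sequences; the minimum is 10, attained along the walk 0 → 1 → 0 → 1.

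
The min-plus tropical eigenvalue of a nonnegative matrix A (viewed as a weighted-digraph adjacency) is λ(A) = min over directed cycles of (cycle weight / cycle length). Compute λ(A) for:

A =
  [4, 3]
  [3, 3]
λ(A) = 3

Enumerate directed cycles and compute their means (weight / length). Sample:
  cycle 0 → 0: weight = 4, length = 1, mean = 4/1 ≈ 4.000
  cycle 1 → 1: weight = 3, length = 1, mean = 3/1 ≈ 3.000
  cycle 0 → 1 → 0: weight = 6, length = 2, mean = 6/2 ≈ 3.000
  cycle 1 → 0 → 1: weight = 6, length = 2, mean = 6/2 ≈ 3.000
Minimum mean = 3.000, attained e.g. along the cycle 1 → 1 with weight 3 and length 1. So λ(A) = 3/1 = 3.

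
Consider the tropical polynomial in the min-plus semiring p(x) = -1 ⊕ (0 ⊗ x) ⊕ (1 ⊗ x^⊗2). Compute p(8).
p(8) = -1

A tropical monomial a ⊗ x^⊗i evaluates to a + i · x. Evaluating each term at x = 8:
  Term 0 contributes -1 + 0 · 8 = -1
  Term 1 contributes 0 + 1 · 8 = 8
  Term 2 contributes 1 + 2 · 8 = 17
p(8) = ⊕ of these = min[-1, 8, 17] = -1.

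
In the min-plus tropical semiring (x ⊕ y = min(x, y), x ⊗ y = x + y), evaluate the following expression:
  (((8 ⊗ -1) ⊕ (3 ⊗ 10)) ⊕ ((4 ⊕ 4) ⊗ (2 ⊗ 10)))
(((8 ⊗ -1) ⊕ (3 ⊗ 10)) ⊕ ((4 ⊕ 4) ⊗ (2 ⊗ 10))) = 7

Expand innermost to outermost. Recall ⊕ takes the minimum of its arguments and ⊗ takes their sum. Working out the expression (((8 ⊗ -1) ⊕ (3 ⊗ 10)) ⊕ ((4 ⊕ 4) ⊗ (2 ⊗ 10))) gives 7.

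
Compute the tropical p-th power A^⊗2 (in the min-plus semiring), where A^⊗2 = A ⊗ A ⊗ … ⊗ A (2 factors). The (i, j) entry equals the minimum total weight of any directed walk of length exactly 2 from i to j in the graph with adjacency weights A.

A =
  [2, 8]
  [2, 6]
A^⊗2 =
  [4, 10]
  [4, 10]

Each entry (A^⊗2)_ij equals the minimum over all length-2 walks i = v_0 → v_1 → … → v_2 = j of Σ_t A[v_t][v_{t+1}]. For example, for (i, j) = (0, 1) we minimise over 2 possible intermediate vertex sequences; the minimum is 10, attained along the walk 0 → 0 → 1.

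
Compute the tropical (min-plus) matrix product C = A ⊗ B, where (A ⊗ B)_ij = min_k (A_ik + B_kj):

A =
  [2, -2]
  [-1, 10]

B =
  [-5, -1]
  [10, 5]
A ⊗ B =
  [-3, 1]
  [-6, -2]

Apply the min-plus product entry-by-entry:
  C[0][0] = min over k of (A[0][0] + B[0][0] = 2 + -5 = -3, A[0][1] + B[1][0] = -2 + 10 = 8) = -3 (attained at k = 0)
  C[0][1] = min over k of (A[0][0] + B[0][1] = 2 + -1 = 1, A[0][1] + B[1][1] = -2 + 5 = 3) = 1 (attained at k = 0)
  C[1][0] = min over k of (A[1][0] + B[0][0] = -1 + -5 = -6, A[1][1] + B[1][0] = 10 + 10 = 20) = -6 (attained at k = 0)
  C[1][1] = min over k of (A[1][0] + B[0][1] = -1 + -1 = -2, A[1][1] + B[1][1] = 10 + 5 = 15) = -2 (attained at k = 0)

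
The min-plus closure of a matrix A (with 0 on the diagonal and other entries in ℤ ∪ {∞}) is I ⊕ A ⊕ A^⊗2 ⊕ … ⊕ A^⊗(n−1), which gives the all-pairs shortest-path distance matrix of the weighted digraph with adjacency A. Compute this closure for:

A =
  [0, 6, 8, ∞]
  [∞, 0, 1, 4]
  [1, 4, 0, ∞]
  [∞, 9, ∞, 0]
Closure =
  [0, 6, 7, 10]
  [2, 0, 1, 4]
  [1, 4, 0, 8]
  [11, 9, 10, 0]

This is the Floyd-Warshall all-pairs shortest-path computation. For each intermediate vertex k = 0, 1, …, 3, update dist[i][j] ← min(dist[i][j], dist[i][k] + dist[k][j]). The final matrix gives, for each (i, j), the minimum total weight of any directed path from i to j (possibly empty when i = j).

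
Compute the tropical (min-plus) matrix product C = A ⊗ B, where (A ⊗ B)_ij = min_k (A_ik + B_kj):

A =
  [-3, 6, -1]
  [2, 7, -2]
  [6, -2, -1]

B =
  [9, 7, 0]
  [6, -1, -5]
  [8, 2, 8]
A ⊗ B =
  [6, 1, -3]
  [6, 0, 2]
  [4, -3, -7]

Apply the min-plus product entry-by-entry:
  C[0][0] = min over k of (A[0][0] + B[0][0] = -3 + 9 = 6, A[0][1] + B[1][0] = 6 + 6 = 12, A[0][2] + B[2][0] = -1 + 8 = 7) = 6 (attained at k = 0)
  C[0][1] = min over k of (A[0][0] + B[0][1] = -3 + 7 = 4, A[0][1] + B[1][1] = 6 + -1 = 5, A[0][2] + B[2][1] = -1 + 2 = 1) = 1 (attained at k = 2)
  C[0][2] = min over k of (A[0][0] + B[0][2] = -3 + 0 = -3, A[0][1] + B[1][2] = 6 + -5 = 1, A[0][2] + B[2][2] = -1 + 8 = 7) = -3 (attained at k = 0)
  C[1][0] = min over k of (A[1][0] + B[0][0] = 2 + 9 = 11, A[1][1] + B[1][0] = 7 + 6 = 13, A[1][2] + B[2][0] = -2 + 8 = 6) = 6 (attained at k = 2)
  C[1][1] = min over k of (A[1][0] + B[0][1] = 2 + 7 = 9, A[1][1] + B[1][1] = 7 + -1 = 6, A[1][2] + B[2][1] = -2 + 2 = 0) = 0 (attained at k = 2)
  C[1][2] = min over k of (A[1][0] + B[0][2] = 2 + 0 = 2, A[1][1] + B[1][2] = 7 + -5 = 2, A[1][2] + B[2][2] = -2 + 8 = 6) = 2 (attained at k = 0)
  C[2][0] = min over k of (A[2][0] + B[0][0] = 6 + 9 = 15, A[2][1] + B[1][0] = -2 + 6 = 4, A[2][2] + B[2][0] = -1 + 8 = 7) = 4 (attained at k = 1)
  C[2][1] = min over k of (A[2][0] + B[0][1] = 6 + 7 = 13, A[2][1] + B[1][1] = -2 + -1 = -3, A[2][2] + B[2][1] = -1 + 2 = 1) = -3 (attained at k = 1)
  C[2][2] = min over k of (A[2][0] + B[0][2] = 6 + 0 = 6, A[2][1] + B[1][2] = -2 + -5 = -7, A[2][2] + B[2][2] = -1 + 8 = 7) = -7 (attained at k = 1)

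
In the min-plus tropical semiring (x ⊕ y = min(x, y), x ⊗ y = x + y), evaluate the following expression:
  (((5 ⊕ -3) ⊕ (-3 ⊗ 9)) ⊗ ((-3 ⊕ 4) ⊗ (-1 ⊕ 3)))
(((5 ⊕ -3) ⊕ (-3 ⊗ 9)) ⊗ ((-3 ⊕ 4) ⊗ (-1 ⊕ 3))) = -7

Expand innermost to outermost. Recall ⊕ takes the minimum of its arguments and ⊗ takes their sum. Working out the expression (((5 ⊕ -3) ⊕ (-3 ⊗ 9)) ⊗ ((-3 ⊕ 4) ⊗ (-1 ⊕ 3))) gives -7.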